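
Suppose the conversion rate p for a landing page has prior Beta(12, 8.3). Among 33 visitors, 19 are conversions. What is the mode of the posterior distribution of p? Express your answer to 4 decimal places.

Prior: Beta(12, 8.3).
Data: 19 successes in 33 trials. The binomial likelihood contributes p^19(1−p)^14, so the posterior is Beta(12+19, 8.3+14) = Beta(31, 22.3).
For Beta(a, b) with a, b > 1 the mode is (a−1)/(a+b−2) = 30/51.3 ≈ 0.5848.

p̂_MAP = 0.5848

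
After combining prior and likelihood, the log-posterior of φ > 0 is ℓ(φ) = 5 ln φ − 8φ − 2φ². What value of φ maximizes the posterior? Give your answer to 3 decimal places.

φ̂_MAP = 0.500

ℓ'(φ) = 5/φ − 8 − 4φ. Setting this to zero and multiplying by φ: 4φ² + 8φ − 5 = 0.
φ = (−8 + √(8² + 4·4·5)) / (2·4) = (−8 + √144) / 8 = (−8 + 12)/8 = 1/2.
ℓ''(φ) = −5/φ² − 4 < 0, confirming a maximum.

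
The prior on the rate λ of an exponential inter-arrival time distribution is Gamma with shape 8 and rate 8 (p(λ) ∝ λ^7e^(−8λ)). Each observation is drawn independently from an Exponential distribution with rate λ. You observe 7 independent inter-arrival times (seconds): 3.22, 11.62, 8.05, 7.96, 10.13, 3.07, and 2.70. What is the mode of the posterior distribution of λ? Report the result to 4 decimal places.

λ̂_MAP = 0.2557

The Exponential(rate=λ) likelihood is ∝ λ^n e^(−λΣtᵢ). Here n = 7 and Σtᵢ = 3.22 + 11.62 + 8.05 + 7.96 + 10.13 + 3.07 + 2.70 = 46.75.
Posterior ∝ λ^7e^(−8λ) · λ^7e^(−46.75λ) = λ^14e^(−54.75λ), i.e. Gamma(15, 54.75).
Mode = (a−1)/b = 14/54.75 ≈ 0.2557.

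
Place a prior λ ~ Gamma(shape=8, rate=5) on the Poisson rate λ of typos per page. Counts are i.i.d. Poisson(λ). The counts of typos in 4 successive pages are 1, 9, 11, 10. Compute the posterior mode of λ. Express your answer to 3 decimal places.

λ̂_MAP = 4.222

Σxᵢ = 1+9+11+10 = 31, with n = 4.
Posterior ∝ λ^7e^(−5λ) · λ^31e^(−4λ) = λ^38e^(−9λ), i.e. Gamma(shape=39, rate=9).
The mode of a Gamma(a, b) with a ≥ 1 (shape–rate) is (a−1)/b = 38/9 ≈ 4.222.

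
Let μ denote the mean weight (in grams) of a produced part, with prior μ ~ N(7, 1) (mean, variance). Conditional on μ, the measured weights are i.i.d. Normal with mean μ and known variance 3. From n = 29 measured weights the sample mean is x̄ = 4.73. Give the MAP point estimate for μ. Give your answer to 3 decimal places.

n = 29, x̄ = 4.73.
For a Normal prior and Normal likelihood with known variance, the posterior is Normal; its mode equals its mean, the precision-weighted average.
Prior precision 1/σ₀² = 1/1 = 1; data precision n/σ² = 29/3.
μ̂ = (1·7 + (29/3)·4.73) / (1 + 29/3) = (15817/300)/(32/3) = 4.9428125 ≈ 4.943.

μ̂_MAP = 4.943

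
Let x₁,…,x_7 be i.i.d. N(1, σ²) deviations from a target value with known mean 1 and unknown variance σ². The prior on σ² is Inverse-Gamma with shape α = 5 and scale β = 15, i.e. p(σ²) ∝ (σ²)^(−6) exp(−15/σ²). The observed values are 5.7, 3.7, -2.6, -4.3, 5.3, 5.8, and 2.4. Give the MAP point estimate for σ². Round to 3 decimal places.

Sum of squared deviations about the known mean: SS = (5.7−1)² + (3.7−1)² + (-2.6−1)² + (-4.3−1)² + (5.3−1)² + (5.8−1)² + (2.4−1)² = 113.92.
The Normal likelihood contributes (σ²)^(−n/2) exp(−SS/(2σ²)), so the posterior is Inverse-Gamma(α + n/2, β + SS/2) = Inverse-Gamma(8.5, 71.96).
The mode of Inverse-Gamma(a, b) is b/(a+1) = 71.96/9.5 ≈ 7.575.

σ̂²_MAP = 7.575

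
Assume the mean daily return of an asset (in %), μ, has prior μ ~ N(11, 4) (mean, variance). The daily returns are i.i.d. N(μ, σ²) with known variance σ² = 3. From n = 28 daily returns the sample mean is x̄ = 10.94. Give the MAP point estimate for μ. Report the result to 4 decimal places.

n = 28, x̄ = 10.94.
For a Normal prior and Normal likelihood with known variance, the posterior is Normal; its mode equals its mean, the precision-weighted average.
Prior precision 1/σ₀² = 1/4 = 0.25; data precision n/σ² = 28/3.
μ̂ = (0.25·11 + (28/3)·10.94) / (0.25 + 28/3) = (31457/300)/(115/12) = 31457/2875 ≈ 10.9416.

μ̂_MAP = 10.9416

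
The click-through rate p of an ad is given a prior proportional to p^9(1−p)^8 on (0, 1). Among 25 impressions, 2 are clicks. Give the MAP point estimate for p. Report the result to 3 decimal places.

p̂_MAP = 0.262

The prior density ∝ p^9(1−p)^8 is the kernel of Beta(10, 9).
Data: 2 successes in 25 trials. The binomial likelihood contributes p^2(1−p)^23, so the posterior is Beta(10+2, 9+23) = Beta(12, 32).
For Beta(a, b) with a, b > 1 the mode is (a−1)/(a+b−2) = 11/42 ≈ 0.262.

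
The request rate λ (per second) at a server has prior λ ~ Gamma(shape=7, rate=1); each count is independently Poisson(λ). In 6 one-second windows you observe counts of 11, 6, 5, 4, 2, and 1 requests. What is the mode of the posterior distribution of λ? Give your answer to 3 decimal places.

λ̂_MAP = 5.000

Σxᵢ = 11+6+5+4+2+1 = 29, with n = 6.
Posterior ∝ λ^6e^(−1λ) · λ^29e^(−6λ) = λ^35e^(−7λ), i.e. Gamma(shape=36, rate=7).
The mode of a Gamma(a, b) with a ≥ 1 (shape–rate) is (a−1)/b = 35/7 ≈ 5.000.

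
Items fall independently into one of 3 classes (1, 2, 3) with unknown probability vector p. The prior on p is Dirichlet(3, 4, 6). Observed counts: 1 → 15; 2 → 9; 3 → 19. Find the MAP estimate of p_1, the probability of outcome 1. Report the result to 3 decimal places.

MAP estimate: 0.321

The posterior is Dirichlet(αᵢ + nᵢ) = Dirichlet(18, 13, 25).
For a Dirichlet(a₁,…,a_K) with all aᵢ > 1, the mode has j-th component (aⱼ − 1)/(Σaᵢ − K).
Here Σaᵢ = 56 and K = 3, so p_1 = (18 − 1)/(56 − 3) = 17/53 ≈ 0.321.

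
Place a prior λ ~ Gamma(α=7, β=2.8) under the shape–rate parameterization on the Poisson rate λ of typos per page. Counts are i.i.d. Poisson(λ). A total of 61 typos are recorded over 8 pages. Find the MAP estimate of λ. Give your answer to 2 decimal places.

Σxᵢ = 61, n = 8.
Posterior ∝ λ^6e^(−2.8λ) · λ^61e^(−8λ) = λ^67e^(−10.8λ), i.e. Gamma(shape=68, rate=10.8).
The mode of a Gamma(a, b) with a ≥ 1 (shape–rate) is (a−1)/b = 67/10.8 ≈ 6.20.

λ̂_MAP = 6.20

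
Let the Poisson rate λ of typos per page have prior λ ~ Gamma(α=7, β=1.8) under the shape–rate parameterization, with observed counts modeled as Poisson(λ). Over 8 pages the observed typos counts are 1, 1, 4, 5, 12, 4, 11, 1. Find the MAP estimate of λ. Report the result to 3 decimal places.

λ̂_MAP = 4.592

Σxᵢ = 1+1+4+5+12+4+11+1 = 39, with n = 8.
Posterior ∝ λ^6e^(−1.8λ) · λ^39e^(−8λ) = λ^45e^(−9.8λ), i.e. Gamma(shape=46, rate=9.8).
The mode of a Gamma(a, b) with a ≥ 1 (shape–rate) is (a−1)/b = 45/9.8 ≈ 4.592.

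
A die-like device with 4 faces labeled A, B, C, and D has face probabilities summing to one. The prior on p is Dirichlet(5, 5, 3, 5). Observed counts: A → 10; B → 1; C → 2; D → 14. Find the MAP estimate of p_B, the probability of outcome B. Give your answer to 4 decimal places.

MAP estimate of p_B = 0.1220

The posterior is Dirichlet(αᵢ + nᵢ) = Dirichlet(15, 6, 5, 19).
For a Dirichlet(a₁,…,a_K) with all aᵢ > 1, the mode has j-th component (aⱼ − 1)/(Σaᵢ − K).
Here Σaᵢ = 45 and K = 4, so p_B = (6 − 1)/(45 − 4) = 5/41 ≈ 0.1220.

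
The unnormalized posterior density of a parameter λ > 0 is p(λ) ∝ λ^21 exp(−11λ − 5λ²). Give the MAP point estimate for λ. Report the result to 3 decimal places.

ℓ'(λ) = 21/λ − 11 − 10λ. Setting this to zero and multiplying by λ: 10λ² + 11λ − 21 = 0.
λ = (−11 + √(11² + 4·10·21)) / (2·10) = (−11 + √961) / 20 = (−11 + 31)/20 = 1.
ℓ''(λ) = −21/λ² − 10 < 0, confirming a maximum.

λ̂_MAP = 1.000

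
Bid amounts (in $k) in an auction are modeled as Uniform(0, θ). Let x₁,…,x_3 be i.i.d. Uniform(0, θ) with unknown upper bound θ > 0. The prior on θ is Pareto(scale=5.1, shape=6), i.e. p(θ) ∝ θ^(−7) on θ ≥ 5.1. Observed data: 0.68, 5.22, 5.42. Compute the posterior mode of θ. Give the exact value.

θ̂_MAP = 5.42

The Uniform(0, θ) likelihood is θ^(−n) for θ ≥ max(xᵢ), zero otherwise. Here max(xᵢ) = 5.42.
Posterior ∝ θ^(−7) · θ^(−3) = θ^(−10) on θ ≥ max(5.1, 5.42) = 5.42.
This density is strictly decreasing in θ, so the posterior mode lies at the lower boundary of the support.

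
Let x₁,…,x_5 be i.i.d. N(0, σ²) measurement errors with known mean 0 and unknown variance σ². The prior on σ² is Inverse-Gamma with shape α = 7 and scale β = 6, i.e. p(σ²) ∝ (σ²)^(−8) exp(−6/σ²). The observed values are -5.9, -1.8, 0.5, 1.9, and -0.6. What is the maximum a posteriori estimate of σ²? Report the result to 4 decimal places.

Sum of squared deviations about the known mean: SS = (-5.9−0)² + (-1.8−0)² + (0.5−0)² + (1.9−0)² + (-0.6−0)² = 42.27.
The Normal likelihood contributes (σ²)^(−n/2) exp(−SS/(2σ²)), so the posterior is Inverse-Gamma(α + n/2, β + SS/2) = Inverse-Gamma(9.5, 27.135).
The mode of Inverse-Gamma(a, b) is b/(a+1) = 27.135/10.5 ≈ 2.5843.

σ̂²_MAP = 2.5843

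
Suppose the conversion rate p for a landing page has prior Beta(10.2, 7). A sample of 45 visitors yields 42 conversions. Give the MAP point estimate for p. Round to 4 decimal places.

Prior: Beta(10.2, 7).
Data: 42 successes in 45 trials. The binomial likelihood contributes p^42(1−p)^3, so the posterior is Beta(10.2+42, 7+3) = Beta(52.2, 10).
For Beta(a, b) with a, b > 1 the mode is (a−1)/(a+b−2) = 51.2/60.2 ≈ 0.8505.

p̂_MAP = 0.8505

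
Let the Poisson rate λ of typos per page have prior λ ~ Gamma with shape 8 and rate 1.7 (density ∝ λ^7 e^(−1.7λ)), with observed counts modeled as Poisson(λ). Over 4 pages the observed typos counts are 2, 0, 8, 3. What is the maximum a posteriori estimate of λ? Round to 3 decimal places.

λ̂_MAP = 3.509

Σxᵢ = 2+0+8+3 = 13, with n = 4.
Posterior ∝ λ^7e^(−1.7λ) · λ^13e^(−4λ) = λ^20e^(−5.7λ), i.e. Gamma(shape=21, rate=5.7).
The mode of a Gamma(a, b) with a ≥ 1 (shape–rate) is (a−1)/b = 20/5.7 ≈ 3.509.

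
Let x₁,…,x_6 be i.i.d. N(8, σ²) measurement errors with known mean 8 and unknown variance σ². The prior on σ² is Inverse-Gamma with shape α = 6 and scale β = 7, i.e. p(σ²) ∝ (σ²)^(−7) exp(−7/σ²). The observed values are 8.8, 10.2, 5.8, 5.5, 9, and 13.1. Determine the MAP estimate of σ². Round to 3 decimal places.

Sum of squared deviations about the known mean: SS = (8.8−8)² + (10.2−8)² + (5.8−8)² + (5.5−8)² + (9−8)² + (13.1−8)² = 43.58.
The Normal likelihood contributes (σ²)^(−n/2) exp(−SS/(2σ²)), so the posterior is Inverse-Gamma(α + n/2, β + SS/2) = Inverse-Gamma(9, 28.79).
The mode of Inverse-Gamma(a, b) is b/(a+1) = 28.79/10 ≈ 2.879.

σ̂²_MAP = 2.879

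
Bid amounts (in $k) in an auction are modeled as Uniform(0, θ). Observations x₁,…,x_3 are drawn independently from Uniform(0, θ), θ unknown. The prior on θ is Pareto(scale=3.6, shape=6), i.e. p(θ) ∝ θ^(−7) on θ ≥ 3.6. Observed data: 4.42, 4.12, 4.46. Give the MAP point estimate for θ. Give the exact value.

The Uniform(0, θ) likelihood is θ^(−n) for θ ≥ max(xᵢ), zero otherwise. Here max(xᵢ) = 4.46.
Posterior ∝ θ^(−7) · θ^(−3) = θ^(−10) on θ ≥ max(3.6, 4.46) = 4.46.
This density is strictly decreasing in θ, so the posterior mode lies at the lower boundary of the support.

θ̂_MAP = 4.46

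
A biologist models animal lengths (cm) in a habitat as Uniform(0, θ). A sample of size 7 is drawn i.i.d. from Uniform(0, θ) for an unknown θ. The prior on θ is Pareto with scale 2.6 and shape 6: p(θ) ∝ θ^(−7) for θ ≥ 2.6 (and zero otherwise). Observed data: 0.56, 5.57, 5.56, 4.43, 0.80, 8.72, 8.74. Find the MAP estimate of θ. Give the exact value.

The Uniform(0, θ) likelihood is θ^(−n) for θ ≥ max(xᵢ), zero otherwise. Here max(xᵢ) = 8.74.
Posterior ∝ θ^(−7) · θ^(−7) = θ^(−14) on θ ≥ max(2.6, 8.74) = 8.74.
This density is strictly decreasing in θ, so the posterior mode lies at the lower boundary of the support.

θ̂_MAP = 8.74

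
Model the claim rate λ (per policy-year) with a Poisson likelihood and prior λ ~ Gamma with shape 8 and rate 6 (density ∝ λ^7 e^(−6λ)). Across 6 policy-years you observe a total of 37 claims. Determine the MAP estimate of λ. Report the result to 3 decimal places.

Σxᵢ = 37, n = 6.
Posterior ∝ λ^7e^(−6λ) · λ^37e^(−6λ) = λ^44e^(−12λ), i.e. Gamma(shape=45, rate=12).
The mode of a Gamma(a, b) with a ≥ 1 (shape–rate) is (a−1)/b = 44/12 ≈ 3.667.

λ̂_MAP = 3.667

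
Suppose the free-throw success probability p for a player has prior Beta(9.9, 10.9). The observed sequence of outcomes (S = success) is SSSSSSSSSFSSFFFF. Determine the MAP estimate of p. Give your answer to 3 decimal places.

p̂_MAP = 0.572

Prior: Beta(9.9, 10.9).
Data: 11 successes in 16 trials (from the sequence). The binomial likelihood contributes p^11(1−p)^5, so the posterior is Beta(9.9+11, 10.9+5) = Beta(20.9, 15.9).
For Beta(a, b) with a, b > 1 the mode is (a−1)/(a+b−2) = 19.9/34.8 ≈ 0.572.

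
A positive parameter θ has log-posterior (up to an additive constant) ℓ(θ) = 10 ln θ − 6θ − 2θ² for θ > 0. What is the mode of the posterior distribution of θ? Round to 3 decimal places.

ℓ'(θ) = 10/θ − 6 − 4θ. Setting this to zero and multiplying by θ: 4θ² + 6θ − 10 = 0.
θ = (−6 + √(6² + 4·4·10)) / (2·4) = (−6 + √196) / 8 = (−6 + 14)/8 = 1.
ℓ''(θ) = −10/θ² − 4 < 0, confirming a maximum.

θ̂_MAP = 1.000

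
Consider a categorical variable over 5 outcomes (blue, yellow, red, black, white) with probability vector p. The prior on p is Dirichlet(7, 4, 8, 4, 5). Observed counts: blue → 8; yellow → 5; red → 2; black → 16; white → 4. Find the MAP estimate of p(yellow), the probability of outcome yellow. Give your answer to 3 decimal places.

MAP estimate of p(yellow) = 0.138

The posterior is Dirichlet(αᵢ + nᵢ) = Dirichlet(15, 9, 10, 20, 9).
For a Dirichlet(a₁,…,a_K) with all aᵢ > 1, the mode has j-th component (aⱼ − 1)/(Σaᵢ − K).
Here Σaᵢ = 63 and K = 5, so p(yellow) = (9 − 1)/(63 − 5) = 8/58 ≈ 0.138.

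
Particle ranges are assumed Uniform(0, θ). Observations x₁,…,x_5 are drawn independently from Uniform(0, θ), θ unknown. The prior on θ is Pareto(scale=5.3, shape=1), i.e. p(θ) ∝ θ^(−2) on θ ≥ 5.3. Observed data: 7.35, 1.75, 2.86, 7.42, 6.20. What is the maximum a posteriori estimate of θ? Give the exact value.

The Uniform(0, θ) likelihood is θ^(−n) for θ ≥ max(xᵢ), zero otherwise. Here max(xᵢ) = 7.42.
Posterior ∝ θ^(−2) · θ^(−5) = θ^(−7) on θ ≥ max(5.3, 7.42) = 7.42.
This density is strictly decreasing in θ, so the posterior mode lies at the lower boundary of the support.

θ̂_MAP = 7.42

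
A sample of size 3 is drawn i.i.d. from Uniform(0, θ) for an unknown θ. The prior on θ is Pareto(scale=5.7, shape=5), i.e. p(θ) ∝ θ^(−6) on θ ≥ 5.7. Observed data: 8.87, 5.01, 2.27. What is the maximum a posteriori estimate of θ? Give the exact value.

The Uniform(0, θ) likelihood is θ^(−n) for θ ≥ max(xᵢ), zero otherwise. Here max(xᵢ) = 8.87.
Posterior ∝ θ^(−6) · θ^(−3) = θ^(−9) on θ ≥ max(5.7, 8.87) = 8.87.
This density is strictly decreasing in θ, so the posterior mode lies at the lower boundary of the support.

θ̂_MAP = 8.87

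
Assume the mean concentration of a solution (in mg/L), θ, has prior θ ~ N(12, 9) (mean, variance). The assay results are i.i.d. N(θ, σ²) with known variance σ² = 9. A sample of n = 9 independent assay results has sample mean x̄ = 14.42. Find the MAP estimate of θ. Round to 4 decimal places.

n = 9, x̄ = 14.42.
For a Normal prior and Normal likelihood with known variance, the posterior is Normal; its mode equals its mean, the precision-weighted average.
Prior precision 1/σ₀² = 1/9; data precision n/σ² = 9/9 = 1.
θ̂ = ((1/9)·12 + 1·14.42) / (1/9 + 1) = (2363/150)/(10/9) = 14.1780.

θ̂_MAP = 14.1780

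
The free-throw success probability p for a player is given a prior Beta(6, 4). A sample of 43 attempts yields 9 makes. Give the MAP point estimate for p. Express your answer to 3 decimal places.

p̂_MAP = 0.275

Prior: Beta(6, 4).
Data: 9 successes in 43 trials. The binomial likelihood contributes p^9(1−p)^34, so the posterior is Beta(6+9, 4+34) = Beta(15, 38).
For Beta(a, b) with a, b > 1 the mode is (a−1)/(a+b−2) = 14/51 ≈ 0.275.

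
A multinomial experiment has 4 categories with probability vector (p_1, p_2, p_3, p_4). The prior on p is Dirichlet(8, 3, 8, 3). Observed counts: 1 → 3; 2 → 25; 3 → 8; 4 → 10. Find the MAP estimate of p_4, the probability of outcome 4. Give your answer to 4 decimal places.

MAP estimate: 0.1875

The posterior is Dirichlet(αᵢ + nᵢ) = Dirichlet(11, 28, 16, 13).
For a Dirichlet(a₁,…,a_K) with all aᵢ > 1, the mode has j-th component (aⱼ − 1)/(Σaᵢ − K).
Here Σaᵢ = 68 and K = 4, so p_4 = (13 − 1)/(68 − 4) = 12/64 ≈ 0.1875.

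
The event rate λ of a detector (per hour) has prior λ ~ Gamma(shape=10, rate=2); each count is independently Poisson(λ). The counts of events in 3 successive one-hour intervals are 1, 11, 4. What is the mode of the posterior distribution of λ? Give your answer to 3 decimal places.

λ̂_MAP = 5.000

Σxᵢ = 1+11+4 = 16, with n = 3.
Posterior ∝ λ^9e^(−2λ) · λ^16e^(−3λ) = λ^25e^(−5λ), i.e. Gamma(shape=26, rate=5).
The mode of a Gamma(a, b) with a ≥ 1 (shape–rate) is (a−1)/b = 25/5 ≈ 5.000.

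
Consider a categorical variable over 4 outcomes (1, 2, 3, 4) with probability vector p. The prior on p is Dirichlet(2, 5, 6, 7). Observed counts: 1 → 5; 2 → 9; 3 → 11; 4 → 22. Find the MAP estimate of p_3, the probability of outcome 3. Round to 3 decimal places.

MAP estimate: 0.254

The posterior is Dirichlet(αᵢ + nᵢ) = Dirichlet(7, 14, 17, 29).
For a Dirichlet(a₁,…,a_K) with all aᵢ > 1, the mode has j-th component (aⱼ − 1)/(Σaᵢ − K).
Here Σaᵢ = 67 and K = 4, so p_3 = (17 − 1)/(67 − 4) = 16/63 ≈ 0.254.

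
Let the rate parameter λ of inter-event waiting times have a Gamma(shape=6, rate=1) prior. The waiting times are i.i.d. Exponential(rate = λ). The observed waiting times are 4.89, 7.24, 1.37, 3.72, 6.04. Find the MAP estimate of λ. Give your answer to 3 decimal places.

λ̂_MAP = 0.412

The Exponential(rate=λ) likelihood is ∝ λ^n e^(−λΣtᵢ). Here n = 5 and Σtᵢ = 4.89 + 7.24 + 1.37 + 3.72 + 6.04 = 23.26.
Posterior ∝ λ^5e^(−1λ) · λ^5e^(−23.26λ) = λ^10e^(−24.26λ), i.e. Gamma(11, 24.26).
Mode = (a−1)/b = 10/24.26 ≈ 0.412.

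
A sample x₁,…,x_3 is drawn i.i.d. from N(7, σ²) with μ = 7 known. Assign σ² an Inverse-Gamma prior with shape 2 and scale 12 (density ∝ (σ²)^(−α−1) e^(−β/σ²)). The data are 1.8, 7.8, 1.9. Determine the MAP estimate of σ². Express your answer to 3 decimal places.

Sum of squared deviations about the known mean: SS = (1.8−7)² + (7.8−7)² + (1.9−7)² = 53.69.
The Normal likelihood contributes (σ²)^(−n/2) exp(−SS/(2σ²)), so the posterior is Inverse-Gamma(α + n/2, β + SS/2) = Inverse-Gamma(3.5, 38.845).
The mode of Inverse-Gamma(a, b) is b/(a+1) = 38.845/4.5 ≈ 8.632.

σ̂²_MAP = 8.632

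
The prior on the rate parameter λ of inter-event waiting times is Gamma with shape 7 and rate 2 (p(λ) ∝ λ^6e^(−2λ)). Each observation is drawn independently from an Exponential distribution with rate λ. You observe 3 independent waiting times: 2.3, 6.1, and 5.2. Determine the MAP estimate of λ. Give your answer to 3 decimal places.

The Exponential(rate=λ) likelihood is ∝ λ^n e^(−λΣtᵢ). Here n = 3 and Σtᵢ = 2.3 + 6.1 + 5.2 = 13.6.
Posterior ∝ λ^6e^(−2λ) · λ^3e^(−13.6λ) = λ^9e^(−15.6λ), i.e. Gamma(10, 15.6).
Mode = (a−1)/b = 9/15.6 ≈ 0.577.

λ̂_MAP = 0.577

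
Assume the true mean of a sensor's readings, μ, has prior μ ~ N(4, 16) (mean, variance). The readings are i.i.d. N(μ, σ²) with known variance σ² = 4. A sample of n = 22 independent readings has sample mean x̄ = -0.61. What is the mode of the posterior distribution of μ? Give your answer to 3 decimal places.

μ̂_MAP = -0.558

n = 22, x̄ = -0.61.
For a Normal prior and Normal likelihood with known variance, the posterior is Normal; its mode equals its mean, the precision-weighted average.
Prior precision 1/σ₀² = 1/16 = 0.0625; data precision n/σ² = 22/4 = 5.5.
μ̂ = (0.0625·4 + 5.5·(-0.61)) / (0.0625 + 5.5) = (-3.105)/5.5625 = -1242/2225 ≈ -0.558.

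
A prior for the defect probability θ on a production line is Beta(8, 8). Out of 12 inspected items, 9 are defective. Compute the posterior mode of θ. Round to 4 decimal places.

Prior: Beta(8, 8).
Data: 9 successes in 12 trials. The binomial likelihood contributes θ^9(1−θ)^3, so the posterior is Beta(8+9, 8+3) = Beta(17, 11).
For Beta(a, b) with a, b > 1 the mode is (a−1)/(a+b−2) = 16/26 ≈ 0.6154.

θ̂_MAP = 0.6154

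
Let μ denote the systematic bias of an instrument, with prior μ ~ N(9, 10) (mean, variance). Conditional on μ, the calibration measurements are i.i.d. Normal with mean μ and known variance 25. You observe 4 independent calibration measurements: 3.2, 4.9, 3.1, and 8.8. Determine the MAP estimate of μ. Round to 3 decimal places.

μ̂_MAP = 6.538

n = 4; x̄ = (3.2 + 4.9 + 3.1 + 8.8)/4 = 20/4 = 5.
For a Normal prior and Normal likelihood with known variance, the posterior is Normal; its mode equals its mean, the precision-weighted average.
Prior precision 1/σ₀² = 1/10 = 0.1; data precision n/σ² = 4/25 = 0.16.
μ̂ = (0.1·9 + 0.16·5) / (0.1 + 0.16) = 1.7/0.26 = 85/13 ≈ 6.538.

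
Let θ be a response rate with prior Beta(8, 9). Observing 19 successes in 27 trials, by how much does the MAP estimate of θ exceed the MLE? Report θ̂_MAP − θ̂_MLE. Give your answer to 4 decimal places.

MAP − MLE = -0.0847

Posterior is Beta(27, 17); MAP = (27−1)/(44−2) = 26/42 ≈ 0.61905.
MLE ignores the prior: θ̂_MLE = k/n = 19/27 ≈ 0.70370.
Difference = 26/42 − 19/27 = -16/189 ≈ -0.0847.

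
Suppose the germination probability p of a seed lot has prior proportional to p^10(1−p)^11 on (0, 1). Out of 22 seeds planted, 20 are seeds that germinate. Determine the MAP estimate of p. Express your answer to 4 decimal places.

p̂_MAP = 0.6977

The prior density ∝ p^10(1−p)^11 is the kernel of Beta(11, 12).
Data: 20 successes in 22 trials. The binomial likelihood contributes p^20(1−p)^2, so the posterior is Beta(11+20, 12+2) = Beta(31, 14).
For Beta(a, b) with a, b > 1 the mode is (a−1)/(a+b−2) = 30/43 ≈ 0.6977.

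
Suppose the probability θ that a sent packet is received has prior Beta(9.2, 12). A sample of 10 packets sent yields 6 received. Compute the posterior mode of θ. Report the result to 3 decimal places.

Prior: Beta(9.2, 12).
Data: 6 successes in 10 trials. The binomial likelihood contributes θ^6(1−θ)^4, so the posterior is Beta(9.2+6, 12+4) = Beta(15.2, 16).
For Beta(a, b) with a, b > 1 the mode is (a−1)/(a+b−2) = 14.2/29.2 ≈ 0.486.

θ̂_MAP = 0.486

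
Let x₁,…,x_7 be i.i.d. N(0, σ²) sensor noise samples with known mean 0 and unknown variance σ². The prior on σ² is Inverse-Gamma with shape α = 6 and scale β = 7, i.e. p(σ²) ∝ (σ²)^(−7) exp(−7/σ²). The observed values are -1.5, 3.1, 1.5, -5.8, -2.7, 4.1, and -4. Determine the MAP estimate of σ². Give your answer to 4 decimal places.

σ̂²_MAP = 4.8500

Sum of squared deviations about the known mean: SS = (-1.5−0)² + (3.1−0)² + (1.5−0)² + (-5.8−0)² + (-2.7−0)² + (4.1−0)² + (-4−0)² = 87.85.
The Normal likelihood contributes (σ²)^(−n/2) exp(−SS/(2σ²)), so the posterior is Inverse-Gamma(α + n/2, β + SS/2) = Inverse-Gamma(9.5, 50.925).
The mode of Inverse-Gamma(a, b) is b/(a+1) = 50.925/10.5 ≈ 4.8500.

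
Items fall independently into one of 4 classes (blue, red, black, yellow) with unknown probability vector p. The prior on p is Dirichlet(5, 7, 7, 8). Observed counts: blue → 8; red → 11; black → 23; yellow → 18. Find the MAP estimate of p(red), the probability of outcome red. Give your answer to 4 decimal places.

MAP estimate of p(red) = 0.2048

The posterior is Dirichlet(αᵢ + nᵢ) = Dirichlet(13, 18, 30, 26).
For a Dirichlet(a₁,…,a_K) with all aᵢ > 1, the mode has j-th component (aⱼ − 1)/(Σaᵢ − K).
Here Σaᵢ = 87 and K = 4, so p(red) = (18 − 1)/(87 − 4) = 17/83 ≈ 0.2048.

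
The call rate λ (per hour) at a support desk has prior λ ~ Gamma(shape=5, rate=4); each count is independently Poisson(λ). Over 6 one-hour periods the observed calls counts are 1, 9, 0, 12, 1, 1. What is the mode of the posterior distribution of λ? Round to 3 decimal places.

λ̂_MAP = 2.800

Σxᵢ = 1+9+0+12+1+1 = 24, with n = 6.
Posterior ∝ λ^4e^(−4λ) · λ^24e^(−6λ) = λ^28e^(−10λ), i.e. Gamma(shape=29, rate=10).
The mode of a Gamma(a, b) with a ≥ 1 (shape–rate) is (a−1)/b = 28/10 ≈ 2.800.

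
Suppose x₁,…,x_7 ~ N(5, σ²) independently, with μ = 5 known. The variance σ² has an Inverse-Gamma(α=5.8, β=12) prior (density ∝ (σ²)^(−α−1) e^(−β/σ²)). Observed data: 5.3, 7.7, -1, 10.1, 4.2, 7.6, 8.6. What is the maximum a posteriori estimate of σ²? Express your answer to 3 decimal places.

σ̂²_MAP = 5.522

Sum of squared deviations about the known mean: SS = (5.3−5)² + (7.7−5)² + (-1−5)² + (10.1−5)² + (4.2−5)² + (7.6−5)² + (8.6−5)² = 89.75.
The Normal likelihood contributes (σ²)^(−n/2) exp(−SS/(2σ²)), so the posterior is Inverse-Gamma(α + n/2, β + SS/2) = Inverse-Gamma(9.3, 56.875).
The mode of Inverse-Gamma(a, b) is b/(a+1) = 56.875/10.3 ≈ 5.522.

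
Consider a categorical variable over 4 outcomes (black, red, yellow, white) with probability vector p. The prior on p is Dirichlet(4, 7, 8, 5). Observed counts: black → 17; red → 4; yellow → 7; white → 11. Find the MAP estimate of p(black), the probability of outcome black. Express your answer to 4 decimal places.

The posterior is Dirichlet(αᵢ + nᵢ) = Dirichlet(21, 11, 15, 16).
For a Dirichlet(a₁,…,a_K) with all aᵢ > 1, the mode has j-th component (aⱼ − 1)/(Σaᵢ − K).
Here Σaᵢ = 63 and K = 4, so p(black) = (21 − 1)/(63 − 4) = 20/59 ≈ 0.3390.

MAP estimate of p(black) = 0.3390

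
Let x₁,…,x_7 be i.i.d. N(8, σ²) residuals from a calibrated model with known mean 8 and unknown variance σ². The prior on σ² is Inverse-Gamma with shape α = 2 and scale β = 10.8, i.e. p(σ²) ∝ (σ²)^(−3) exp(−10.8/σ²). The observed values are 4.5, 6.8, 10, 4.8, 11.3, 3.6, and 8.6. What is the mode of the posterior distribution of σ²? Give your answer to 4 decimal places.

Sum of squared deviations about the known mean: SS = (4.5−8)² + (6.8−8)² + (10−8)² + (4.8−8)² + (11.3−8)² + (3.6−8)² + (8.6−8)² = 58.54.
The Normal likelihood contributes (σ²)^(−n/2) exp(−SS/(2σ²)), so the posterior is Inverse-Gamma(α + n/2, β + SS/2) = Inverse-Gamma(5.5, 40.07).
The mode of Inverse-Gamma(a, b) is b/(a+1) = 40.07/6.5 ≈ 6.1646.

σ̂²_MAP = 6.1646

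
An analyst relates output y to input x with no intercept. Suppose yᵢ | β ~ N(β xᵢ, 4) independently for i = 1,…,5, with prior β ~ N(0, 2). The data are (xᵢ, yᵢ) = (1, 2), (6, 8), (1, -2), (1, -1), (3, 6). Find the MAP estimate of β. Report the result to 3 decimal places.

β̂_MAP = 1.300

log p(β | y) = −Σ(yᵢ − βxᵢ)²/(2·4) − β²/(2·2) + const.
Setting the derivative to zero: Σxᵢ(yᵢ − βxᵢ)/4 − β/2 = 0, so β = Σxᵢyᵢ / (Σxᵢ² + σ²/τ²).
Σxᵢyᵢ = 1·2 + 6·8 + 1·(-2) + 1·(-1) + 3·6 = 65; Σxᵢ² = 48; σ²/τ² = 2.
β̂_MAP = 65 / (48 + 2) = 65/50 ≈ 1.300.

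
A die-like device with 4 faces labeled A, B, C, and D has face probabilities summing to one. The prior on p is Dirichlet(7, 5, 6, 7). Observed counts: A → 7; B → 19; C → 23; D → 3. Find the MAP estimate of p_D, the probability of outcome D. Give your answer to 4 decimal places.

The posterior is Dirichlet(αᵢ + nᵢ) = Dirichlet(14, 24, 29, 10).
For a Dirichlet(a₁,…,a_K) with all aᵢ > 1, the mode has j-th component (aⱼ − 1)/(Σaᵢ − K).
Here Σaᵢ = 77 and K = 4, so p_D = (10 − 1)/(77 − 4) = 9/73 ≈ 0.1233.

MAP estimate of p_D = 0.1233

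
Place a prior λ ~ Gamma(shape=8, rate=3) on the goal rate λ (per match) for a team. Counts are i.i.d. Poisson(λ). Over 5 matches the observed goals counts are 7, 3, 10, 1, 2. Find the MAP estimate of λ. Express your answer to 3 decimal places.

λ̂_MAP = 3.750

Σxᵢ = 7+3+10+1+2 = 23, with n = 5.
Posterior ∝ λ^7e^(−3λ) · λ^23e^(−5λ) = λ^30e^(−8λ), i.e. Gamma(shape=31, rate=8).
The mode of a Gamma(a, b) with a ≥ 1 (shape–rate) is (a−1)/b = 30/8 ≈ 3.750.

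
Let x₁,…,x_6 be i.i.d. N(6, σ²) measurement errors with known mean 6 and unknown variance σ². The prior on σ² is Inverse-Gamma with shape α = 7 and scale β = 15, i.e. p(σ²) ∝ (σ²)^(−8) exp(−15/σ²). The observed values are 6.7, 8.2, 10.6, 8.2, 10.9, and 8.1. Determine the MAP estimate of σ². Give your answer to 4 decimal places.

σ̂²_MAP = 4.0795

Sum of squared deviations about the known mean: SS = (6.7−6)² + (8.2−6)² + (10.6−6)² + (8.2−6)² + (10.9−6)² + (8.1−6)² = 59.75.
The Normal likelihood contributes (σ²)^(−n/2) exp(−SS/(2σ²)), so the posterior is Inverse-Gamma(α + n/2, β + SS/2) = Inverse-Gamma(10, 44.875).
The mode of Inverse-Gamma(a, b) is b/(a+1) = 44.875/11 ≈ 4.0795.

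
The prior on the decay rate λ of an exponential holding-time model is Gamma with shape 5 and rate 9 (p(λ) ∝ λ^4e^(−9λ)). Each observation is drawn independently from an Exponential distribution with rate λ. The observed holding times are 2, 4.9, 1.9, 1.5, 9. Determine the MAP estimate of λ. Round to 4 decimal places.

The Exponential(rate=λ) likelihood is ∝ λ^n e^(−λΣtᵢ). Here n = 5 and Σtᵢ = 2 + 4.9 + 1.9 + 1.5 + 9 = 19.3.
Posterior ∝ λ^4e^(−9λ) · λ^5e^(−19.3λ) = λ^9e^(−28.3λ), i.e. Gamma(10, 28.3).
Mode = (a−1)/b = 9/28.3 ≈ 0.3180.

λ̂_MAP = 0.3180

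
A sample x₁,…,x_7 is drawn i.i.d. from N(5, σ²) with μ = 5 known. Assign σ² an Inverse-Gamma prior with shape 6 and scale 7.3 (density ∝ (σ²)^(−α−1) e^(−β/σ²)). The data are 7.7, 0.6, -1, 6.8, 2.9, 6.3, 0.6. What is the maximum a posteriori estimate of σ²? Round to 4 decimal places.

Sum of squared deviations about the known mean: SS = (7.7−5)² + (0.6−5)² + (-1−5)² + (6.8−5)² + (2.9−5)² + (6.3−5)² + (0.6−5)² = 91.35.
The Normal likelihood contributes (σ²)^(−n/2) exp(−SS/(2σ²)), so the posterior is Inverse-Gamma(α + n/2, β + SS/2) = Inverse-Gamma(9.5, 52.975).
The mode of Inverse-Gamma(a, b) is b/(a+1) = 52.975/10.5 ≈ 5.0452.

σ̂²_MAP = 5.0452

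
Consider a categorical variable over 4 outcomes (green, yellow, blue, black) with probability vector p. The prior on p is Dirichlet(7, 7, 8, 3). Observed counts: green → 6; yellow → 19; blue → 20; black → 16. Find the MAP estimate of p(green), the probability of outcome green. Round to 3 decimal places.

The posterior is Dirichlet(αᵢ + nᵢ) = Dirichlet(13, 26, 28, 19).
For a Dirichlet(a₁,…,a_K) with all aᵢ > 1, the mode has j-th component (aⱼ − 1)/(Σaᵢ − K).
Here Σaᵢ = 86 and K = 4, so p(green) = (13 − 1)/(86 − 4) = 12/82 ≈ 0.146.

MAP estimate of p(green) = 0.146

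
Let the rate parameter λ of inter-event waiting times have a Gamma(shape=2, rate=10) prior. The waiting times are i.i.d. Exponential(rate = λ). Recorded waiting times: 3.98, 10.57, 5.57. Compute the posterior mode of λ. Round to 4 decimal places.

The Exponential(rate=λ) likelihood is ∝ λ^n e^(−λΣtᵢ). Here n = 3 and Σtᵢ = 3.98 + 10.57 + 5.57 = 20.12.
Posterior ∝ λe^(−10λ) · λ^3e^(−20.12λ) = λ^4e^(−30.12λ), i.e. Gamma(5, 30.12).
Mode = (a−1)/b = 4/30.12 ≈ 0.1328.

λ̂_MAP = 0.1328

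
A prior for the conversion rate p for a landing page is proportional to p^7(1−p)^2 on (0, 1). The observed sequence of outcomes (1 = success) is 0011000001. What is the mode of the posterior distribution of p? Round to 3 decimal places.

p̂_MAP = 0.526

The prior density ∝ p^7(1−p)^2 is the kernel of Beta(8, 3).
Data: 3 successes in 10 trials (from the sequence). The binomial likelihood contributes p^3(1−p)^7, so the posterior is Beta(8+3, 3+7) = Beta(11, 10).
For Beta(a, b) with a, b > 1 the mode is (a−1)/(a+b−2) = 10/19 ≈ 0.526.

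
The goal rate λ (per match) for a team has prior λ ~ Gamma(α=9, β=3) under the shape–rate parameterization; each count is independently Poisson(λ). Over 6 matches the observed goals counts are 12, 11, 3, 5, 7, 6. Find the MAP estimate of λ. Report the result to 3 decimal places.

λ̂_MAP = 5.778

Σxᵢ = 12+11+3+5+7+6 = 44, with n = 6.
Posterior ∝ λ^8e^(−3λ) · λ^44e^(−6λ) = λ^52e^(−9λ), i.e. Gamma(shape=53, rate=9).
The mode of a Gamma(a, b) with a ≥ 1 (shape–rate) is (a−1)/b = 52/9 ≈ 5.778.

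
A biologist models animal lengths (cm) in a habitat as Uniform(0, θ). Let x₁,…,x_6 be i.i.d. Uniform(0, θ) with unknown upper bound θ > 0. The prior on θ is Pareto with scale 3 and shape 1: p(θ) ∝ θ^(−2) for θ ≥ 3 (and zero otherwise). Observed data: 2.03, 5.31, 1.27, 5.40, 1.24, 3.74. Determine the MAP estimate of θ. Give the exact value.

The Uniform(0, θ) likelihood is θ^(−n) for θ ≥ max(xᵢ), zero otherwise. Here max(xᵢ) = 5.40.
Posterior ∝ θ^(−2) · θ^(−6) = θ^(−8) on θ ≥ max(3, 5.40) = 5.40.
This density is strictly decreasing in θ, so the posterior mode lies at the lower boundary of the support.

θ̂_MAP = 5.40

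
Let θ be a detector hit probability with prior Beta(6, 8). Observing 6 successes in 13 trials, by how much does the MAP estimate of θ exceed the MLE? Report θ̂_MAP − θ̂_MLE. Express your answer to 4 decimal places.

MAP − MLE = -0.0215

Posterior is Beta(12, 15); MAP = (12−1)/(27−2) = 11/25 ≈ 0.44000.
MLE ignores the prior: θ̂_MLE = k/n = 6/13 ≈ 0.46154.
Difference = 11/25 − 6/13 = -7/325 ≈ -0.0215.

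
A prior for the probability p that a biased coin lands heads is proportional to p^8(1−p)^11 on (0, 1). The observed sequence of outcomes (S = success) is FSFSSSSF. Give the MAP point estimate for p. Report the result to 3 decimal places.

p̂_MAP = 0.481

The prior density ∝ p^8(1−p)^11 is the kernel of Beta(9, 12).
Data: 5 successes in 8 trials (from the sequence). The binomial likelihood contributes p^5(1−p)^3, so the posterior is Beta(9+5, 12+3) = Beta(14, 15).
For Beta(a, b) with a, b > 1 the mode is (a−1)/(a+b−2) = 13/27 ≈ 0.481.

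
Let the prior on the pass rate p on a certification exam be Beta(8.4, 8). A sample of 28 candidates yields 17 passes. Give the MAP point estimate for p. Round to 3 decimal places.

Prior: Beta(8.4, 8).
Data: 17 successes in 28 trials. The binomial likelihood contributes p^17(1−p)^11, so the posterior is Beta(8.4+17, 8+11) = Beta(25.4, 19).
For Beta(a, b) with a, b > 1 the mode is (a−1)/(a+b−2) = 24.4/42.4 ≈ 0.575.

p̂_MAP = 0.575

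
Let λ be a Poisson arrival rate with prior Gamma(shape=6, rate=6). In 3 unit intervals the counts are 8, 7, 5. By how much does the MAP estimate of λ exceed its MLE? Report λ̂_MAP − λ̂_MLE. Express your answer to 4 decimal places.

MAP − MLE = -3.8889

Σxᵢ = 20. Posterior is Gamma(26, 9); MAP = (26−1)/9 = 25/9 ≈ 2.77778.
MLE = x̄ = 20/3 ≈ 6.66667.
Difference = 25/9 − 20/3 = -35/9 ≈ -3.8889.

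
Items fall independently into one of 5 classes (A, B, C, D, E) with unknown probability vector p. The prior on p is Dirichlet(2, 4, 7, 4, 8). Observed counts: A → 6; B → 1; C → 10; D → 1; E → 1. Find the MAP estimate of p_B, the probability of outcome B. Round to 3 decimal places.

The posterior is Dirichlet(αᵢ + nᵢ) = Dirichlet(8, 5, 17, 5, 9).
For a Dirichlet(a₁,…,a_K) with all aᵢ > 1, the mode has j-th component (aⱼ − 1)/(Σaᵢ − K).
Here Σaᵢ = 44 and K = 5, so p_B = (5 − 1)/(44 − 5) = 4/39 ≈ 0.103.

MAP estimate of p_B = 0.103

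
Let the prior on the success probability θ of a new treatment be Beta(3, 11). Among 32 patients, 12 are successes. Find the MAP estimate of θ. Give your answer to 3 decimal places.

θ̂_MAP = 0.318

Prior: Beta(3, 11).
Data: 12 successes in 32 trials. The binomial likelihood contributes θ^12(1−θ)^20, so the posterior is Beta(3+12, 11+20) = Beta(15, 31).
For Beta(a, b) with a, b > 1 the mode is (a−1)/(a+b−2) = 14/44 ≈ 0.318.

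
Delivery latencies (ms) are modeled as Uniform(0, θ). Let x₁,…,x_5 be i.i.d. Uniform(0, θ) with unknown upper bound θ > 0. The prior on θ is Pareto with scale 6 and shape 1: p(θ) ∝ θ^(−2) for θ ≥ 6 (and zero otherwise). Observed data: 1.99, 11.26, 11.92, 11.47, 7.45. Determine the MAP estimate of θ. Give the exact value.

θ̂_MAP = 11.92

The Uniform(0, θ) likelihood is θ^(−n) for θ ≥ max(xᵢ), zero otherwise. Here max(xᵢ) = 11.92.
Posterior ∝ θ^(−2) · θ^(−5) = θ^(−7) on θ ≥ max(6, 11.92) = 11.92.
This density is strictly decreasing in θ, so the posterior mode lies at the lower boundary of the support.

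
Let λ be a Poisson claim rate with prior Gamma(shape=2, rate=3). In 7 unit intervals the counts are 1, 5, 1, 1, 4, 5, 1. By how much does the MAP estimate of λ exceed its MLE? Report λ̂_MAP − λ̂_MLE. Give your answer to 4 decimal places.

Σxᵢ = 18. Posterior is Gamma(20, 10); MAP = (20−1)/10 = 19/10 ≈ 1.90000.
MLE = x̄ = 18/7 ≈ 2.57143.
Difference = 19/10 − 18/7 = -47/70 ≈ -0.6714.

MAP − MLE = -0.6714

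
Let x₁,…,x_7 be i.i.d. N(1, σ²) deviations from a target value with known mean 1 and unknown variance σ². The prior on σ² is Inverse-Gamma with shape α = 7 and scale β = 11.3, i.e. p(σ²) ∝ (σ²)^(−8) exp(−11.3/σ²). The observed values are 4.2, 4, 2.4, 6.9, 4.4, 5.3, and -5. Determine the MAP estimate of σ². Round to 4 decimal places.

Sum of squared deviations about the known mean: SS = (4.2−1)² + (4−1)² + (2.4−1)² + (6.9−1)² + (4.4−1)² + (5.3−1)² + (-5−1)² = 122.06.
The Normal likelihood contributes (σ²)^(−n/2) exp(−SS/(2σ²)), so the posterior is Inverse-Gamma(α + n/2, β + SS/2) = Inverse-Gamma(10.5, 72.33).
The mode of Inverse-Gamma(a, b) is b/(a+1) = 72.33/11.5 ≈ 6.2896.

σ̂²_MAP = 6.2896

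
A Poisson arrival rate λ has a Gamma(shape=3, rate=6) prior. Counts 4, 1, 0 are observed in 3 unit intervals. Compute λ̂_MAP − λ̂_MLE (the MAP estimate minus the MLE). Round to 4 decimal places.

Σxᵢ = 5. Posterior is Gamma(8, 9); MAP = (8−1)/9 = 7/9 ≈ 0.77778.
MLE = x̄ = 5/3 ≈ 1.66667.
Difference = 7/9 − 5/3 = -8/9 ≈ -0.8889.

MAP − MLE = -0.8889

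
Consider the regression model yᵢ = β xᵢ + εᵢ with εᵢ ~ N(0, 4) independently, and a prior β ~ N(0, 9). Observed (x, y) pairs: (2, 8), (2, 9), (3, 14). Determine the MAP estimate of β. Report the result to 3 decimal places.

β̂_MAP = 4.357

log p(β | y) = −Σ(yᵢ − βxᵢ)²/(2·4) − β²/(2·9) + const.
Setting the derivative to zero: Σxᵢ(yᵢ − βxᵢ)/4 − β/9 = 0, so β = Σxᵢyᵢ / (Σxᵢ² + σ²/τ²).
Σxᵢyᵢ = 2·8 + 2·9 + 3·14 = 76; Σxᵢ² = 17; σ²/τ² = 4/9.
β̂_MAP = 76 / (17 + 4/9) = 76/(157/9) = 684/157 ≈ 4.357.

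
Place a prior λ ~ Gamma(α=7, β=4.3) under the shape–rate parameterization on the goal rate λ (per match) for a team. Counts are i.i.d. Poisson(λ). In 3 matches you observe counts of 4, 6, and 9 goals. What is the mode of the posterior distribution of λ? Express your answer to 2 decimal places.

λ̂_MAP = 3.42

Σxᵢ = 4+6+9 = 19, with n = 3.
Posterior ∝ λ^6e^(−4.3λ) · λ^19e^(−3λ) = λ^25e^(−7.3λ), i.e. Gamma(shape=26, rate=7.3).
The mode of a Gamma(a, b) with a ≥ 1 (shape–rate) is (a−1)/b = 25/7.3 ≈ 3.42.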